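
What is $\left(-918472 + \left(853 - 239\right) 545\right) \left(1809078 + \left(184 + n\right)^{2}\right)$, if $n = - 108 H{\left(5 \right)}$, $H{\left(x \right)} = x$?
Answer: $-1130209517388$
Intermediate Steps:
$n = -540$ ($n = \left(-108\right) 5 = -540$)
$\left(-918472 + \left(853 - 239\right) 545\right) \left(1809078 + \left(184 + n\right)^{2}\right) = \left(-918472 + \left(853 - 239\right) 545\right) \left(1809078 + \left(184 - 540\right)^{2}\right) = \left(-918472 + 614 \cdot 545\right) \left(1809078 + \left(-356\right)^{2}\right) = \left(-918472 + 334630\right) \left(1809078 + 126736\right) = \left(-583842\right) 1935814 = -1130209517388$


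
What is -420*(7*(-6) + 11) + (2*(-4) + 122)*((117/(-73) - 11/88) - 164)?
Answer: -1714905/292 ≈ -5873.0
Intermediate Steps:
-420*(7*(-6) + 11) + (2*(-4) + 122)*((117/(-73) - 11/88) - 164) = -420*(-42 + 11) + (-8 + 122)*((117*(-1/73) - 11*1/88) - 164) = -420*(-31) + 114*((-117/73 - 1/8) - 164) = 13020 + 114*(-1009/584 - 164) = 13020 + 114*(-96785/584) = 13020 - 5516745/292 = -1714905/292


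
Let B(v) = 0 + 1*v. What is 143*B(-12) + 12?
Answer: -1704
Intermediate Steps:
B(v) = v (B(v) = 0 + v = v)
143*B(-12) + 12 = 143*(-12) + 12 = -1716 + 12 = -1704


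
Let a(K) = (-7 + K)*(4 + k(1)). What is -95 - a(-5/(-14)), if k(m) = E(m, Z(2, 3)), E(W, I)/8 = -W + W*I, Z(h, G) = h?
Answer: -107/7 ≈ -15.286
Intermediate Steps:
E(W, I) = -8*W + 8*I*W (E(W, I) = 8*(-W + W*I) = 8*(-W + I*W) = -8*W + 8*I*W)
k(m) = 8*m (k(m) = 8*m*(-1 + 2) = 8*m*1 = 8*m)
a(K) = -84 + 12*K (a(K) = (-7 + K)*(4 + 8*1) = (-7 + K)*(4 + 8) = (-7 + K)*12 = -84 + 12*K)
-95 - a(-5/(-14)) = -95 - (-84 + 12*(-5/(-14))) = -95 - (-84 + 12*(-5*(-1/14))) = -95 - (-84 + 12*(5/14)) = -95 - (-84 + 30/7) = -95 - 1*(-558/7) = -95 + 558/7 = -107/7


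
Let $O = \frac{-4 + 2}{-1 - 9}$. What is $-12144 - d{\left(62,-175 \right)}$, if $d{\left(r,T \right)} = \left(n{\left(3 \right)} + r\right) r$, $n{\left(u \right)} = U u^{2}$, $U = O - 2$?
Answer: $- \frac{74918}{5} \approx -14984.0$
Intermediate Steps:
$O = \frac{1}{5}$ ($O = - \frac{2}{-1 - 9} = - \frac{2}{-10} = \left(-2\right) \left(- \frac{1}{10}\right) = \frac{1}{5} \approx 0.2$)
$U = - \frac{9}{5}$ ($U = \frac{1}{5} - 2 = - \frac{9}{5} \approx -1.8$)
$n{\left(u \right)} = - \frac{9 u^{2}}{5}$
$d{\left(r,T \right)} = r \left(- \frac{81}{5} + r\right)$ ($d{\left(r,T \right)} = \left(- \frac{9 \cdot 3^{2}}{5} + r\right) r = \left(\left(- \frac{9}{5}\right) 9 + r\right) r = \left(- \frac{81}{5} + r\right) r = r \left(- \frac{81}{5} + r\right)$)
$-12144 - d{\left(62,-175 \right)} = -12144 - \frac{1}{5} \cdot 62 \left(-81 + 5 \cdot 62\right) = -12144 - \frac{1}{5} \cdot 62 \left(-81 + 310\right) = -12144 - \frac{1}{5} \cdot 62 \cdot 229 = -12144 - \frac{14198}{5} = - \frac{74918}{5}$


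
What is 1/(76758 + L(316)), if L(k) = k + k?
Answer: 1/77390 ≈ 1.2922e-5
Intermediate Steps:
L(k) = 2*k
1/(76758 + L(316)) = 1/(76758 + 2*316) = 1/(76758 + 632) = 1/77390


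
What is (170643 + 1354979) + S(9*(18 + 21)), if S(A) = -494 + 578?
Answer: 1525706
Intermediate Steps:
S(A) = 84
(170643 + 1354979) + S(9*(18 + 21)) = (170643 + 1354979) + 84 = 1525622 + 84 = 1525706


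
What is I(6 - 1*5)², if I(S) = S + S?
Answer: 4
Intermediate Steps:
I(S) = 2*S
I(6 - 1*5)² = (2*(6 - 1*5))² = (2*(6 - 5))² = (2*1)² = 2² = 4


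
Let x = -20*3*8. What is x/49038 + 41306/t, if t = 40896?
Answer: 167161129/167121504 ≈ 1.0002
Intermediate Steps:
x = -480 (x = -60*8 = -480)
x/49038 + 41306/t = -480/49038 + 41306/40896 = -480*1/49038 + 41306*(1/40896) = -80/8173 + 20653/20448 = 167161129/167121504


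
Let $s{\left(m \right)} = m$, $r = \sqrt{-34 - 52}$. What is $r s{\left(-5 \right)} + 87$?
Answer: $87 - 5 i \sqrt{86} \approx 87.0 - 46.368 i$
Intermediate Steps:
$r = i \sqrt{86}$ ($r = \sqrt{-86} = i \sqrt{86} \approx 9.2736 i$)
$r s{\left(-5 \right)} + 87 = i \sqrt{86} \left(-5\right) + 87 = - 5 i \sqrt{86} + 87 = 87 - 5 i \sqrt{86}$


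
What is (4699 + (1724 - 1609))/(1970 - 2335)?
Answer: -4814/365 ≈ -13.189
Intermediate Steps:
(4699 + (1724 - 1609))/(1970 - 2335) = (4699 + 115)/(-365) = 4814*(-1/365) = -4814/365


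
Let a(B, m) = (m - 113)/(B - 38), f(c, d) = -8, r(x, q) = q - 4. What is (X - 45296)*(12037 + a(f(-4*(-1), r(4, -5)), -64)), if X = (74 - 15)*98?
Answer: -475782061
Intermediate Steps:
r(x, q) = -4 + q
X = 5782 (X = 59*98 = 5782)
a(B, m) = (-113 + m)/(-38 + B)
(X - 45296)*(12037 + a(f(-4*(-1), r(4, -5)), -64)) = (5782 - 45296)*(12037 + (-113 - 64)/(-38 - 8)) = -39514*(12037 - 177/(-46)) = -39514*(12037 - 1/46*(-177)) = -39514*(12037 + 177/46) = -39514*553879/46 = -475782061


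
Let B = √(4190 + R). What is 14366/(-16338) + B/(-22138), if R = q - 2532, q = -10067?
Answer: -7183/8169 - I*√8409/22138 ≈ -0.8793 - 0.0041422*I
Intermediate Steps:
R = -12599 (R = -10067 - 2532 = -12599)
B = I*√8409 (B = √(4190 - 12599) = √(-8409) = I*√8409 ≈ 91.701*I)
14366/(-16338) + B/(-22138) = 14366/(-16338) + (I*√8409)/(-22138) = 14366*(-1/16338) + (I*√8409)*(-1/22138) = -7183/8169 - I*√8409/22138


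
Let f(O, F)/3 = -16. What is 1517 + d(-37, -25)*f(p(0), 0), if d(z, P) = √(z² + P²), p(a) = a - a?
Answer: 1517 - 48*√1994 ≈ -626.40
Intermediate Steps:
p(a) = 0
f(O, F) = -48 (f(O, F) = 3*(-16) = -48)
d(z, P) = √(P² + z²)
1517 + d(-37, -25)*f(p(0), 0) = 1517 + √((-25)² + (-37)²)*(-48) = 1517 + √(625 + 1369)*(-48) = 1517 + √1994*(-48) = 1517 - 48*√1994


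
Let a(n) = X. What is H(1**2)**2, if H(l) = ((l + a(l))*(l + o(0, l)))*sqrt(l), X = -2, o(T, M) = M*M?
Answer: 4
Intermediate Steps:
o(T, M) = M**2
a(n) = -2
H(l) = sqrt(l)*(-2 + l)*(l + l**2) (H(l) = ((l - 2)*(l + l**2))*sqrt(l) = ((-2 + l)*(l + l**2))*sqrt(l) = sqrt(l)*(-2 + l)*(l + l**2))
H(1**2)**2 = ((1**2)**(3/2)*(-2 + (1**2)**2 - 1*1**2))**2 = (1**(3/2)*(-2 + 1**2 - 1*1))**2 = (1*(-2 + 1 - 1))**2 = (1*(-2))**2 = (-2)**2 = 4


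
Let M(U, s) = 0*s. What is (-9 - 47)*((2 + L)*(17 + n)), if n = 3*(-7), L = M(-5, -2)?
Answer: 448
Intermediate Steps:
M(U, s) = 0
L = 0
n = -21
(-9 - 47)*((2 + L)*(17 + n)) = (-9 - 47)*((2 + 0)*(17 - 21)) = -112*(-4) = -56*(-8) = 448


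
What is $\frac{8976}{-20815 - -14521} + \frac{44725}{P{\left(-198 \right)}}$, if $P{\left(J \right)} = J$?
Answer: $- \frac{47212733}{207702} \approx -227.31$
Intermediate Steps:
$\frac{8976}{-20815 - -14521} + \frac{44725}{P{\left(-198 \right)}} = \frac{8976}{-20815 - -14521} + \frac{44725}{-198} = \frac{8976}{-20815 + 14521} + 44725 \left(- \frac{1}{198}\right) = \frac{8976}{-6294} - \frac{44725}{198} = 8976 \left(- \frac{1}{6294}\right) - \frac{44725}{198} = - \frac{1496}{1049} - \frac{44725}{198} = - \frac{47212733}{207702}$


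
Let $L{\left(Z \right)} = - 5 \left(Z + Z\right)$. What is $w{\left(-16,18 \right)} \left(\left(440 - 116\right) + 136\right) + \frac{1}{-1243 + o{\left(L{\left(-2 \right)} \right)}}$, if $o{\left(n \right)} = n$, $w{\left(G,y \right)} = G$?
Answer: $- \frac{9001281}{1223} \approx -7360.0$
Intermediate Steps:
$L{\left(Z \right)} = - 10 Z$ ($L{\left(Z \right)} = - 5 \cdot 2 Z = - 10 Z$)
$w{\left(-16,18 \right)} \left(\left(440 - 116\right) + 136\right) + \frac{1}{-1243 + o{\left(L{\left(-2 \right)} \right)}} = - 16 \left(\left(440 - 116\right) + 136\right) + \frac{1}{-1243 - -20} = - 16 \left(324 + 136\right) + \frac{1}{-1243 + 20} = \left(-16\right) 460 + \frac{1}{-1223} = -7360 - \frac{1}{1223} = - \frac{9001281}{1223}$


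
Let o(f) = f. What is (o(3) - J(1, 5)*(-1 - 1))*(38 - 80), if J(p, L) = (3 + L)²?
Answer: -5502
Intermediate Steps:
(o(3) - J(1, 5)*(-1 - 1))*(38 - 80) = (3 - (3 + 5)²*(-1 - 1))*(38 - 80) = (3 - 8²*(-2))*(-42) = (3 - 64*(-2))*(-42) = (3 - 1*(-128))*(-42) = (3 + 128)*(-42) = 131*(-42) = -5502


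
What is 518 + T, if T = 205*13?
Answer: 3183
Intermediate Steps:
T = 2665
518 + T = 518 + 2665 = 3183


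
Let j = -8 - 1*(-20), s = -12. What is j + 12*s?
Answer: -132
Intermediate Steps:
j = 12 (j = -8 + 20 = 12)
j + 12*s = 12 + 12*(-12) = 12 - 144 = -132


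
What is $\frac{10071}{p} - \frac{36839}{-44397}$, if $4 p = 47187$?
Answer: $\frac{391867849}{232773471} \approx 1.6835$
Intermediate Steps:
$p = \frac{47187}{4}$ ($p = \frac{1}{4} \cdot 47187 = \frac{47187}{4} \approx 11797.0$)
$\frac{10071}{p} - \frac{36839}{-44397} = \frac{10071}{\frac{47187}{4}} - \frac{36839}{-44397} = 10071 \cdot \frac{4}{47187} - - \frac{36839}{44397} = \frac{4476}{5243} + \frac{36839}{44397} = \frac{391867849}{232773471}$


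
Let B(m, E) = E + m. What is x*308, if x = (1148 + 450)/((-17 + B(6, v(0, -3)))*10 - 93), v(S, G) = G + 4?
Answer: -492184/193 ≈ -2550.2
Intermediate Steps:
v(S, G) = 4 + G
x = -1598/193 (x = (1148 + 450)/((-17 + ((4 - 3) + 6))*10 - 93) = 1598/((-17 + (1 + 6))*10 - 93) = 1598/((-17 + 7)*10 - 93) = 1598/(-10*10 - 93) = 1598/(-100 - 93) = 1598/(-193) = 1598*(-1/193) = -1598/193 ≈ -8.2798)
x*308 = -1598/193*308 = -492184/193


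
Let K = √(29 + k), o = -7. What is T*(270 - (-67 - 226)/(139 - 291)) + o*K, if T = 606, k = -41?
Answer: 12346341/76 - 14*I*√3 ≈ 1.6245e+5 - 24.249*I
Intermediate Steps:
K = 2*I*√3 (K = √(29 - 41) = √(-12) = 2*I*√3 ≈ 3.4641*I)
T*(270 - (-67 - 226)/(139 - 291)) + o*K = 606*(270 - (-67 - 226)/(139 - 291)) - 14*I*√3 = 606*(270 - (-293)/(-152)) - 14*I*√3 = 606*(270 - (-293)*(-1)/152) - 14*I*√3 = 606*(270 - 1*293/152) - 14*I*√3 = 606*(270 - 293/152) - 14*I*√3 = 606*(40747/152) - 14*I*√3 = 12346341/76 - 14*I*√3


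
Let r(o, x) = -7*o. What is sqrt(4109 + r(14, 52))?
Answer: sqrt(4011) ≈ 63.332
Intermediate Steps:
sqrt(4109 + r(14, 52)) = sqrt(4109 - 7*14) = sqrt(4109 - 98) = sqrt(4011)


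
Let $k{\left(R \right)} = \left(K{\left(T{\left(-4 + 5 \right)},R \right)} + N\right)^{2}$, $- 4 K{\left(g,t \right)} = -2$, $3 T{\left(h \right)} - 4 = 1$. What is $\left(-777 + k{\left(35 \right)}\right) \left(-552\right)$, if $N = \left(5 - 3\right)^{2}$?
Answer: $417726$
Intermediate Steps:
$T{\left(h \right)} = \frac{5}{3}$ ($T{\left(h \right)} = \frac{4}{3} + \frac{1}{3} \cdot 1 = \frac{4}{3} + \frac{1}{3} = \frac{5}{3}$)
$K{\left(g,t \right)} = \frac{1}{2}$ ($K{\left(g,t \right)} = \left(- \frac{1}{4}\right) \left(-2\right) = \frac{1}{2}$)
$N = 4$ ($N = 2^{2} = 4$)
$k{\left(R \right)} = \frac{81}{4}$ ($k{\left(R \right)} = \left(\frac{1}{2} + 4\right)^{2} = \left(\frac{9}{2}\right)^{2} = \frac{81}{4}$)
$\left(-777 + k{\left(35 \right)}\right) \left(-552\right) = \left(-777 + \frac{81}{4}\right) \left(-552\right) = \left(- \frac{3027}{4}\right) \left(-552\right) = 417726$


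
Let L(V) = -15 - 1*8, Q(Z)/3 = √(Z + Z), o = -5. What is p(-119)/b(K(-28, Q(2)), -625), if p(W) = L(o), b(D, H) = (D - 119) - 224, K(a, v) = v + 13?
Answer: 23/324 ≈ 0.070988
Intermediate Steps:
Q(Z) = 3*√2*√Z (Q(Z) = 3*√(Z + Z) = 3*√(2*Z) = 3*(√2*√Z) = 3*√2*√Z)
K(a, v) = 13 + v
L(V) = -23 (L(V) = -15 - 8 = -23)
b(D, H) = -343 + D (b(D, H) = (-119 + D) - 224 = -343 + D)
p(W) = -23
p(-119)/b(K(-28, Q(2)), -625) = -23/(-343 + (13 + 3*√2*√2)) = -23/(-343 + (13 + 6)) = -23/(-343 + 19) = -23/(-324) = -23*(-1/324) = 23/324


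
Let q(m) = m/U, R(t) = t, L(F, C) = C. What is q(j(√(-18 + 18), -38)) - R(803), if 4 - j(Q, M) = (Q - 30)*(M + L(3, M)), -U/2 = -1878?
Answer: -754586/939 ≈ -803.61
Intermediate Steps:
U = 3756 (U = -2*(-1878) = 3756)
j(Q, M) = 4 - 2*M*(-30 + Q) (j(Q, M) = 4 - (Q - 30)*(M + M) = 4 - (-30 + Q)*2*M = 4 - 2*M*(-30 + Q))
q(m) = m/3756
q(j(√(-18 + 18), -38)) - R(803) = (4 + 60*(-38) - 2*(-38)*√(-18 + 18))/3756 - 1*803 = (4 - 2280 - 2*(-38)*√0)/3756 - 803 = (4 - 2280 - 2*(-38)*0)/3756 - 803 = (4 - 2280 + 0)/3756 - 803 = (1/3756)*(-2276) - 803 = -569/939 - 803 = -754586/939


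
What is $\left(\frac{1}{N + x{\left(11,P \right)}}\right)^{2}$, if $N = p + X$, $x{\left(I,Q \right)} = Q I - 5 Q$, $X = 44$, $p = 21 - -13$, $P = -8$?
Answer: $\frac{1}{900} \approx 0.0011111$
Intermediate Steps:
$p = 34$ ($p = 21 + 13 = 34$)
$x{\left(I,Q \right)} = - 5 Q + I Q$ ($x{\left(I,Q \right)} = I Q - 5 Q = - 5 Q + I Q$)
$N = 78$ ($N = 34 + 44 = 78$)
$\left(\frac{1}{N + x{\left(11,P \right)}}\right)^{2} = \left(\frac{1}{78 - 8 \left(-5 + 11\right)}\right)^{2} = \left(\frac{1}{78 - 48}\right)^{2} = \left(\frac{1}{30}\right)^{2} = \frac{1}{900}$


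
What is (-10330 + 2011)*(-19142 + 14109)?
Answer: 41869527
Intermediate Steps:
(-10330 + 2011)*(-19142 + 14109) = -8319*(-5033) = 41869527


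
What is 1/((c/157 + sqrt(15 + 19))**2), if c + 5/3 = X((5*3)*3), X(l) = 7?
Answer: 836656693425/28443431253122 - 835896888*sqrt(34)/14221715626561 ≈ 0.029072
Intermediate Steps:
c = 16/3 (c = -5/3 + 7 = 16/3 ≈ 5.3333)
1/((c/157 + sqrt(15 + 19))**2) = 1/(((16/3)/157 + sqrt(15 + 19))**2) = 1/(((16/3)*(1/157) + sqrt(34))**2) = 1/((16/471 + sqrt(34))**2) = (16/471 + sqrt(34))**(-2)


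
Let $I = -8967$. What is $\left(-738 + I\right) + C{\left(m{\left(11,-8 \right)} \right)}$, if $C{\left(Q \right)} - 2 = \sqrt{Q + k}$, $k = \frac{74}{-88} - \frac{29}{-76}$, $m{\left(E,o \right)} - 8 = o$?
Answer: $-9703 + \frac{4 i \sqrt{1254}}{209} \approx -9703.0 + 0.67774 i$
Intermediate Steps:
$m{\left(E,o \right)} = 8 + o$
$k = - \frac{96}{209}$ ($k = 74 \left(- \frac{1}{88}\right) - - \frac{29}{76} = - \frac{37}{44} + \frac{29}{76} = - \frac{96}{209} \approx -0.45933$)
$C{\left(Q \right)} = 2 + \sqrt{- \frac{96}{209} + Q}$ ($C{\left(Q \right)} = 2 + \sqrt{Q - \frac{96}{209}} = 2 + \sqrt{- \frac{96}{209} + Q}$)
$\left(-738 + I\right) + C{\left(m{\left(11,-8 \right)} \right)} = \left(-738 - 8967\right) + \left(2 + \frac{\sqrt{-20064 + 43681 \left(8 - 8\right)}}{209}\right) = -9705 + \left(2 + \frac{\sqrt{-20064 + 43681 \cdot 0}}{209}\right) = -9705 + \left(2 + \frac{\sqrt{-20064 + 0}}{209}\right) = -9705 + \left(2 + \frac{\sqrt{-20064}}{209}\right) = -9705 + \left(2 + \frac{4 i \sqrt{1254}}{209}\right) = -9703 + \frac{4 i \sqrt{1254}}{209}$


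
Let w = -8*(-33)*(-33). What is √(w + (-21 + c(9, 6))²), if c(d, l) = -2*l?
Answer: 33*I*√7 ≈ 87.31*I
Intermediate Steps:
w = -8712 (w = 264*(-33) = -8712)
√(w + (-21 + c(9, 6))²) = √(-8712 + (-21 - 2*6)²) = √(-8712 + (-21 - 12)²) = √(-8712 + (-33)²) = √(-8712 + 1089) = √(-7623) = 33*I*√7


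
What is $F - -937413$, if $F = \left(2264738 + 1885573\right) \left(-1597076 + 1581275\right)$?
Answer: $-65578126698$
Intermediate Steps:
$F = -65579064111$ ($F = 4150311 \left(-15801\right) = -65579064111$)
$F - -937413 = -65579064111 - -937413 = -65579064111 + 937413 = -65578126698$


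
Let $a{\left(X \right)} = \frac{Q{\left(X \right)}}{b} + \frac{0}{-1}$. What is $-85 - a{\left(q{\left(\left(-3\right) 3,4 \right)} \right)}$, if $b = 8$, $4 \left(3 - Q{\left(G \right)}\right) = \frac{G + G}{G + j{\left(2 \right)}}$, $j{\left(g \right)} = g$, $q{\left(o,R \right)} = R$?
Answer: $- \frac{256}{3} \approx -85.333$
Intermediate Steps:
$Q{\left(G \right)} = 3 - \frac{G}{2 \left(2 + G\right)}$ ($Q{\left(G \right)} = 3 - \frac{\left(G + G\right) \frac{1}{G + 2}}{4} = 3 - \frac{2 G \frac{1}{2 + G}}{4} = 3 - \frac{G}{2 \left(2 + G\right)}$)
$a{\left(X \right)} = \frac{12 + 5 X}{16 \left(2 + X\right)}$ ($a{\left(X \right)} = \frac{\frac{1}{2} \frac{1}{2 + X} \left(12 + 5 X\right)}{8} + \frac{0}{-1} = \frac{12 + 5 X}{2 \left(2 + X\right)} \frac{1}{8} + 0 \left(-1\right) = \frac{12 + 5 X}{16 \left(2 + X\right)} + 0 = \frac{12 + 5 X}{16 \left(2 + X\right)}$)
$-85 - a{\left(q{\left(\left(-3\right) 3,4 \right)} \right)} = -85 - \frac{12 + 5 \cdot 4}{16 \left(2 + 4\right)} = -85 - \frac{12 + 20}{16 \cdot 6} = -85 - \frac{1}{16} \cdot \frac{1}{6} \cdot 32 = -85 - \frac{1}{3} = - \frac{256}{3}$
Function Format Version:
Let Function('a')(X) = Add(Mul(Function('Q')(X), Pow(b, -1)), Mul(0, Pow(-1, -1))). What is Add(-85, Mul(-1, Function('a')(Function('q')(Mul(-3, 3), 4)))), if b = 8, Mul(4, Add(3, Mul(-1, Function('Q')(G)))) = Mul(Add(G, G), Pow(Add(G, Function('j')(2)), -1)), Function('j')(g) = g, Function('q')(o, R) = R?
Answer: Rational(-256, 3) ≈ -85.333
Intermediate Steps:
Function('Q')(G) = Add(3, Mul(Rational(-1, 2), G, Pow(Add(2, G), -1))) (Function('Q')(G) = Add(3, Mul(Rational(-1, 4), Mul(Add(G, G), Pow(Add(G, 2), -1)))) = Add(3, Mul(Rational(-1, 4), Mul(Mul(2, G), Pow(Add(2, G), -1)))) = Add(3, Mul(Rational(-1, 4), Mul(2, G, Pow(Add(2, G), -1)))) = Add(3, Mul(Rational(-1, 2), G, Pow(Add(2, G), -1))))
Function('a')(X) = Mul(Rational(1, 16), Pow(Add(2, X), -1), Add(12, Mul(5, X))) (Function('a')(X) = Add(Mul(Mul(Rational(1, 2), Pow(Add(2, X), -1), Add(12, Mul(5, X))), Pow(8, -1)), Mul(0, Pow(-1, -1))) = Add(Mul(Mul(Rational(1, 2), Pow(Add(2, X), -1), Add(12, Mul(5, X))), Rational(1, 8)), Mul(0, -1)) = Add(Mul(Rational(1, 16), Pow(Add(2, X), -1), Add(12, Mul(5, X))), 0) = Mul(Rational(1, 16), Pow(Add(2, X), -1), Add(12, Mul(5, X))))
Add(-85, Mul(-1, Function('a')(Function('q')(Mul(-3, 3), 4)))) = Add(-85, Mul(-1, Mul(Rational(1, 16), Pow(Add(2, 4), -1), Add(12, Mul(5, 4))))) = Add(-85, Mul(-1, Mul(Rational(1, 16), Pow(6, -1), Add(12, 20)))) = Add(-85, Mul(-1, Mul(Rational(1, 16), Rational(1, 6), 32))) = Add(-85, Mul(-1, Rational(1, 3))) = Add(-85, Rational(-1, 3)) = Rational(-256, 3)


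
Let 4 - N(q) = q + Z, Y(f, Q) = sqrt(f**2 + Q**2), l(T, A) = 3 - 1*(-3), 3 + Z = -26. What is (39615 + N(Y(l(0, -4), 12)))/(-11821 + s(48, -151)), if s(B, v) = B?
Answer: -39648/11773 + 6*sqrt(5)/11773 ≈ -3.3666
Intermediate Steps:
Z = -29 (Z = -3 - 26 = -29)
l(T, A) = 6 (l(T, A) = 3 + 3 = 6)
Y(f, Q) = sqrt(Q**2 + f**2)
N(q) = 33 - q (N(q) = 4 - (q - 29) = 4 - (-29 + q) = 4 + (29 - q) = 33 - q)
(39615 + N(Y(l(0, -4), 12)))/(-11821 + s(48, -151)) = (39615 + (33 - sqrt(12**2 + 6**2)))/(-11821 + 48) = (39615 + (33 - sqrt(144 + 36)))/(-11773) = (39615 + (33 - sqrt(180)))*(-1/11773) = (39615 + (33 - 6*sqrt(5)))*(-1/11773) = (39648 - 6*sqrt(5))*(-1/11773) = -39648/11773 + 6*sqrt(5)/11773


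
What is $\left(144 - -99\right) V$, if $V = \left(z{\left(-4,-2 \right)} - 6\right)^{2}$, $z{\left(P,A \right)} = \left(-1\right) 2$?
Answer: $15552$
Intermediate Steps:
$z{\left(P,A \right)} = -2$
$V = 64$ ($V = \left(-2 - 6\right)^{2} = \left(-8\right)^{2} = 64$)
$\left(144 - -99\right) V = \left(144 - -99\right) 64 = \left(144 + 99\right) 64 = 243 \cdot 64 = 15552$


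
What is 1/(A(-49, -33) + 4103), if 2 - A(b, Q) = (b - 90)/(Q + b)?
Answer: 82/336471 ≈ 0.00024371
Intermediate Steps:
A(b, Q) = 2 - (-90 + b)/(Q + b) (A(b, Q) = 2 - (b - 90)/(Q + b) = 2 - (-90 + b)/(Q + b))
1/(A(-49, -33) + 4103) = 1/((90 - 49 + 2*(-33))/(-33 - 49) + 4103) = 1/((90 - 49 - 66)/(-82) + 4103) = 1/(-1/82*(-25) + 4103) = 1/(25/82 + 4103) = 1/(336471/82) = 82/336471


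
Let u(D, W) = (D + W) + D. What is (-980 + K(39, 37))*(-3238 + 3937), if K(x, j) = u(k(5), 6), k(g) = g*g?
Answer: -645876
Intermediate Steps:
k(g) = g**2
u(D, W) = W + 2*D
K(x, j) = 56 (K(x, j) = 6 + 2*5**2 = 6 + 2*25 = 6 + 50 = 56)
(-980 + K(39, 37))*(-3238 + 3937) = (-980 + 56)*(-3238 + 3937) = -924*699 = -645876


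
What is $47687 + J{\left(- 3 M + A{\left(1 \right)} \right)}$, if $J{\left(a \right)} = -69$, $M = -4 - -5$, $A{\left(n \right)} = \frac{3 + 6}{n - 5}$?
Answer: $47618$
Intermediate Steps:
$A{\left(n \right)} = \frac{9}{-5 + n}$
$M = 1$ ($M = -4 + 5 = 1$)
$47687 + J{\left(- 3 M + A{\left(1 \right)} \right)} = 47687 - 69 = 47618$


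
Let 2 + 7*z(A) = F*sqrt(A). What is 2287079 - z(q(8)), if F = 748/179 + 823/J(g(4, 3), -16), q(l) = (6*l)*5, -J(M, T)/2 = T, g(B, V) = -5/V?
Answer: 16009555/7 - 171253*sqrt(15)/10024 ≈ 2.2870e+6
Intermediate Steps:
J(M, T) = -2*T
q(l) = 30*l
F = 171253/5728 (F = 748/179 + 823/((-2*(-16))) = 748*(1/179) + 823/32 = 748/179 + 823*(1/32) = 748/179 + 823/32 = 171253/5728 ≈ 29.898)
z(A) = -2/7 + 171253*sqrt(A)/40096 (z(A) = -2/7 + (171253*sqrt(A)/5728)/7 = -2/7 + 171253*sqrt(A)/40096)
2287079 - z(q(8)) = 2287079 - (-2/7 + 171253*sqrt(30*8)/40096) = 2287079 - (-2/7 + 171253*sqrt(240)/40096) = 2287079 - (-2/7 + 171253*(4*sqrt(15))/40096) = 2287079 - (-2/7 + 171253*sqrt(15)/10024) = 2287079 + (2/7 - 171253*sqrt(15)/10024) = 16009555/7 - 171253*sqrt(15)/10024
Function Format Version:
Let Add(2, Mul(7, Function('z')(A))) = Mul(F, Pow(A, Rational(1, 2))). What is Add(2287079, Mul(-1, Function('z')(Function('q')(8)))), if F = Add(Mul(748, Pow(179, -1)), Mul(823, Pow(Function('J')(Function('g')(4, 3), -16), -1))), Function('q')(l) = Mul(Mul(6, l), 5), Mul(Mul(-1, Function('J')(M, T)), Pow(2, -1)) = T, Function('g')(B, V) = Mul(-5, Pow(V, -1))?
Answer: Add(Rational(16009555, 7), Mul(Rational(-171253, 10024), Pow(15, Rational(1, 2)))) ≈ 2.2870e+6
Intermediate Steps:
Function('J')(M, T) = Mul(-2, T)
Function('q')(l) = Mul(30, l)
F = Rational(171253, 5728) (F = Add(Mul(748, Pow(179, -1)), Mul(823, Pow(Mul(-2, -16), -1))) = Add(Mul(748, Rational(1, 179)), Mul(823, Pow(32, -1))) = Add(Rational(748, 179), Mul(823, Rational(1, 32))) = Add(Rational(748, 179), Rational(823, 32)) = Rational(171253, 5728) ≈ 29.898)
Function('z')(A) = Add(Rational(-2, 7), Mul(Rational(171253, 40096), Pow(A, Rational(1, 2)))) (Function('z')(A) = Add(Rational(-2, 7), Mul(Rational(1, 7), Mul(Rational(171253, 5728), Pow(A, Rational(1, 2))))) = Add(Rational(-2, 7), Mul(Rational(171253, 40096), Pow(A, Rational(1, 2)))))
Add(2287079, Mul(-1, Function('z')(Function('q')(8)))) = Add(2287079, Mul(-1, Add(Rational(-2, 7), Mul(Rational(171253, 40096), Pow(Mul(30, 8), Rational(1, 2)))))) = Add(2287079, Mul(-1, Add(Rational(-2, 7), Mul(Rational(171253, 40096), Pow(240, Rational(1, 2)))))) = Add(2287079, Mul(-1, Add(Rational(-2, 7), Mul(Rational(171253, 40096), Mul(4, Pow(15, Rational(1, 2))))))) = Add(2287079, Mul(-1, Add(Rational(-2, 7), Mul(Rational(171253, 10024), Pow(15, Rational(1, 2)))))) = Add(2287079, Add(Rational(2, 7), Mul(Rational(-171253, 10024), Pow(15, Rational(1, 2))))) = Add(Rational(16009555, 7), Mul(Rational(-171253, 10024), Pow(15, Rational(1, 2))))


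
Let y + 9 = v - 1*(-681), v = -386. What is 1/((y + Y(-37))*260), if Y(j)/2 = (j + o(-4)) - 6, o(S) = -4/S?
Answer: 1/52520 ≈ 1.9040e-5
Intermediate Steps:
y = 286 (y = -9 + (-386 - 1*(-681)) = -9 + (-386 + 681) = -9 + 295 = 286)
Y(j) = -10 + 2*j (Y(j) = 2*((j - 4/(-4)) - 6) = 2*((j - 4*(-¼)) - 6) = 2*((j + 1) - 6) = 2*((1 + j) - 6) = 2*(-5 + j) = -10 + 2*j)
1/((y + Y(-37))*260) = 1/((286 + (-10 + 2*(-37)))*260) = 1/((286 + (-10 - 74))*260) = 1/((286 - 84)*260) = 1/(202*260) = 1/52520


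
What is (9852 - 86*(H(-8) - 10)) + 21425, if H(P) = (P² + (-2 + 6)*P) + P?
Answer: 30073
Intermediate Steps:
H(P) = P² + 5*P (H(P) = (P² + 4*P) + P = P² + 5*P)
(9852 - 86*(H(-8) - 10)) + 21425 = (9852 - 86*(-8*(5 - 8) - 10)) + 21425 = (9852 - 86*(-8*(-3) - 10)) + 21425 = (9852 - 86*(24 - 10)) + 21425 = (9852 - 86*14) + 21425 = (9852 - 1204) + 21425 = 8648 + 21425 = 30073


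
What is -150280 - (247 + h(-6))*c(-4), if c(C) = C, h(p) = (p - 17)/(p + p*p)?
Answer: -2239426/15 ≈ -1.4930e+5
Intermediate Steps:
h(p) = (-17 + p)/(p + p²)
-150280 - (247 + h(-6))*c(-4) = -150280 - (247 + (-17 - 6)/((-6)*(1 - 6)))*(-4) = -150280 - (247 - ⅙*(-23)/(-5))*(-4) = -150280 - (247 - ⅙*(-⅕)*(-23))*(-4) = -150280 - (247 - 23/30)*(-4) = -150280 - 7387*(-4)/30 = -150280 - 1*(-14774/15) = -150280 + 14774/15 = -2239426/15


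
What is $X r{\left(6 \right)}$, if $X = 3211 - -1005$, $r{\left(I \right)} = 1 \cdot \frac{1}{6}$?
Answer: $\frac{2108}{3} \approx 702.67$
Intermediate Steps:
$r{\left(I \right)} = \frac{1}{6}$ ($r{\left(I \right)} = 1 \cdot \frac{1}{6} = \frac{1}{6}$)
$X = 4216$ ($X = 3211 + 1005 = 4216$)
$X r{\left(6 \right)} = 4216 \cdot \frac{1}{6} = \frac{2108}{3}$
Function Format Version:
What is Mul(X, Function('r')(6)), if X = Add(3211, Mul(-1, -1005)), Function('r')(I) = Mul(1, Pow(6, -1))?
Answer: Rational(2108, 3) ≈ 702.67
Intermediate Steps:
Function('r')(I) = Rational(1, 6) (Function('r')(I) = Mul(1, Rational(1, 6)) = Rational(1, 6))
X = 4216 (X = Add(3211, 1005) = 4216)
Mul(X, Function('r')(6)) = Mul(4216, Rational(1, 6)) = Rational(2108, 3)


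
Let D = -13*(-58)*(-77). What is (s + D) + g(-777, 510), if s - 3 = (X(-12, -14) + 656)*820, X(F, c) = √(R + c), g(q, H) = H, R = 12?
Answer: 480375 + 820*I*√2 ≈ 4.8038e+5 + 1159.7*I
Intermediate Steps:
D = -58058 (D = 754*(-77) = -58058)
X(F, c) = √(12 + c)
s = 537923 + 820*I*√2 (s = 3 + (√(12 - 14) + 656)*820 = 3 + (√(-2) + 656)*820 = 3 + (I*√2 + 656)*820 = 3 + (656 + I*√2)*820 = 3 + (537920 + 820*I*√2) = 537923 + 820*I*√2 ≈ 5.3792e+5 + 1159.7*I)
(s + D) + g(-777, 510) = ((537923 + 820*I*√2) - 58058) + 510 = (479865 + 820*I*√2) + 510 = 480375 + 820*I*√2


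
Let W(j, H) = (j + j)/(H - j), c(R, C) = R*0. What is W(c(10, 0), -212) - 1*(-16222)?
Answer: 16222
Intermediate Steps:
c(R, C) = 0
W(j, H) = 2*j/(H - j) (W(j, H) = (2*j)/(H - j) = 2*j/(H - j))
W(c(10, 0), -212) - 1*(-16222) = 2*0/(-212 - 1*0) - 1*(-16222) = 2*0/(-212 + 0) + 16222 = 2*0/(-212) + 16222 = 2*0*(-1/212) + 16222 = 0 + 16222 = 16222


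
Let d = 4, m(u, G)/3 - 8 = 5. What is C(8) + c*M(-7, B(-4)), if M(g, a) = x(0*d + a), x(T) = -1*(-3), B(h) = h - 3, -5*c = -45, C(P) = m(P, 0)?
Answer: 66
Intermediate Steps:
m(u, G) = 39 (m(u, G) = 24 + 3*5 = 24 + 15 = 39)
C(P) = 39
c = 9 (c = -⅕*(-45) = 9)
B(h) = -3 + h
x(T) = 3
M(g, a) = 3
C(8) + c*M(-7, B(-4)) = 39 + 9*3 = 39 + 27 = 66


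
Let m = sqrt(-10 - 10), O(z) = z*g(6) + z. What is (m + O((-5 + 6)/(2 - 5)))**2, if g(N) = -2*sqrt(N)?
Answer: (-1 + 2*sqrt(6) + 6*I*sqrt(5))**2/9 ≈ -18.311 + 11.625*I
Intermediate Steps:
O(z) = z - 2*z*sqrt(6) (O(z) = z*(-2*sqrt(6)) + z = -2*z*sqrt(6) + z = z - 2*z*sqrt(6))
m = 2*I*sqrt(5) (m = sqrt(-20) = 2*I*sqrt(5) ≈ 4.4721*I)
(m + O((-5 + 6)/(2 - 5)))**2 = (2*I*sqrt(5) + ((-5 + 6)/(2 - 5))*(1 - 2*sqrt(6)))**2 = (2*I*sqrt(5) + (1/(-3))*(1 - 2*sqrt(6)))**2 = (2*I*sqrt(5) + (1*(-1/3))*(1 - 2*sqrt(6)))**2 = (2*I*sqrt(5) - (1 - 2*sqrt(6))/3)**2 = (2*I*sqrt(5) + (-1/3 + 2*sqrt(6)/3))**2 = (-1/3 + 2*sqrt(6)/3 + 2*I*sqrt(5))**2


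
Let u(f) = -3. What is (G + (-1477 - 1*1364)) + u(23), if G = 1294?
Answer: -1550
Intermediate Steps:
(G + (-1477 - 1*1364)) + u(23) = (1294 + (-1477 - 1*1364)) - 3 = (1294 + (-1477 - 1364)) - 3 = (1294 - 2841) - 3 = -1547 - 3 = -1550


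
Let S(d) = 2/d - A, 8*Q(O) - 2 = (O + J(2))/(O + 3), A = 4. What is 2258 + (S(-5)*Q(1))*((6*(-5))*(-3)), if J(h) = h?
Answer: 16975/8 ≈ 2121.9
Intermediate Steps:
Q(O) = 1/4 + (2 + O)/(8*(3 + O)) (Q(O) = 1/4 + ((O + 2)/(O + 3))/8 = 1/4 + ((2 + O)/(3 + O))/8 = 1/4 + (2 + O)/(8*(3 + O)))
S(d) = -4 + 2/d (S(d) = 2/d - 1*4 = 2/d - 4 = -4 + 2/d)
2258 + (S(-5)*Q(1))*((6*(-5))*(-3)) = 2258 + ((-4 + 2/(-5))*((8 + 3*1)/(8*(3 + 1))))*((6*(-5))*(-3)) = 2258 + ((-4 + 2*(-1/5))*((1/8)*(8 + 3)/4))*(-30*(-3)) = 2258 + ((-4 - 2/5)*((1/8)*(1/4)*11))*90 = 2258 - 22/5*11/32*90 = 2258 - 121/80*90 = 2258 - 1089/8 = 16975/8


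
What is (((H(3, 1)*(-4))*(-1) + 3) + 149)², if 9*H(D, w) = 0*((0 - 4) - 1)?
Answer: 23104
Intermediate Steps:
H(D, w) = 0 (H(D, w) = (0*((0 - 4) - 1))/9 = (0*(-4 - 1))/9 = (0*(-5))/9 = (⅑)*0 = 0)
(((H(3, 1)*(-4))*(-1) + 3) + 149)² = (((0*(-4))*(-1) + 3) + 149)² = ((0*(-1) + 3) + 149)² = ((0 + 3) + 149)² = (3 + 149)² = 152² = 23104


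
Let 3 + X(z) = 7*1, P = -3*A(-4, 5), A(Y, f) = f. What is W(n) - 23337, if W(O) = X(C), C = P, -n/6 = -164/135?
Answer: -23333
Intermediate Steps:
n = 328/45 (n = -(-984)/135 = -6*(-164/135) = 328/45 ≈ 7.2889)
P = -15 (P = -3*5 = -15)
C = -15
X(z) = 4 (X(z) = -3 + 7*1 = -3 + 7 = 4)
W(O) = 4
W(n) - 23337 = 4 - 23337 = -23333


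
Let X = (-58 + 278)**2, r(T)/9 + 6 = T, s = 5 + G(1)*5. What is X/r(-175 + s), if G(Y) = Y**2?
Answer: -48400/1539 ≈ -31.449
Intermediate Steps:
s = 10 (s = 5 + 1**2*5 = 5 + 1*5 = 5 + 5 = 10)
r(T) = -54 + 9*T
X = 48400 (X = 220**2 = 48400)
X/r(-175 + s) = 48400/(-54 + 9*(-175 + 10)) = 48400/(-54 + 9*(-165)) = 48400/(-54 - 1485) = 48400/(-1539) = 48400*(-1/1539) = -48400/1539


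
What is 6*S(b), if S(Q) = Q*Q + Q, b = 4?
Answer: 120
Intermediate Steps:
S(Q) = Q + Q² (S(Q) = Q² + Q = Q + Q²)
6*S(b) = 6*(4*(1 + 4)) = 6*(4*5) = 6*20 = 120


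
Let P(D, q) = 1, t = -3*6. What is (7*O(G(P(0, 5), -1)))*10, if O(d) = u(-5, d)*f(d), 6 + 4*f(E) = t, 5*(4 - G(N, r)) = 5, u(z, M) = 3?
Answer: -1260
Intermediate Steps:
t = -18
G(N, r) = 3 (G(N, r) = 4 - 1/5*5 = 4 - 1 = 3)
f(E) = -6 (f(E) = -3/2 + (1/4)*(-18) = -3/2 - 9/2 = -6)
O(d) = -18 (O(d) = 3*(-6) = -18)
(7*O(G(P(0, 5), -1)))*10 = (7*(-18))*10 = -126*10 = -1260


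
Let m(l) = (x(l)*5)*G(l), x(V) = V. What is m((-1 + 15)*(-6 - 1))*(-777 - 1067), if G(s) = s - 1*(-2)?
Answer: -86741760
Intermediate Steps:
G(s) = 2 + s (G(s) = s + 2 = 2 + s)
m(l) = 5*l*(2 + l) (m(l) = (l*5)*(2 + l) = (5*l)*(2 + l) = 5*l*(2 + l))
m((-1 + 15)*(-6 - 1))*(-777 - 1067) = (5*((-1 + 15)*(-6 - 1))*(2 + (-1 + 15)*(-6 - 1)))*(-777 - 1067) = (5*(14*(-7))*(2 + 14*(-7)))*(-1844) = (5*(-98)*(2 - 98))*(-1844) = (5*(-98)*(-96))*(-1844) = 47040*(-1844) = -86741760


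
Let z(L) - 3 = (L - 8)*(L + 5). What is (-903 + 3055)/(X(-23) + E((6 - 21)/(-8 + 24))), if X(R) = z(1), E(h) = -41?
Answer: -269/10 ≈ -26.900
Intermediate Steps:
z(L) = 3 + (-8 + L)*(5 + L) (z(L) = 3 + (L - 8)*(L + 5) = 3 + (-8 + L)*(5 + L))
X(R) = -39 (X(R) = -37 + 1**2 - 3*1 = -37 + 1 - 3 = -39)
(-903 + 3055)/(X(-23) + E((6 - 21)/(-8 + 24))) = (-903 + 3055)/(-39 - 41) = 2152/(-80) = 2152*(-1/80) = -269/10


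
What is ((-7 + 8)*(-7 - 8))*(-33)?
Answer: 495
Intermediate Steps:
((-7 + 8)*(-7 - 8))*(-33) = (1*(-15))*(-33) = -15*(-33) = 495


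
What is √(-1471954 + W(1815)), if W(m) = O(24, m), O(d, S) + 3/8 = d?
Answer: I*√23550886/4 ≈ 1213.2*I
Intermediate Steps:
O(d, S) = -3/8 + d
W(m) = 189/8 (W(m) = -3/8 + 24 = 189/8)
√(-1471954 + W(1815)) = √(-1471954 + 189/8) = √(-11775443/8) = I*√23550886/4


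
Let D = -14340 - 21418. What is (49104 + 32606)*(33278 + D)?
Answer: -202640800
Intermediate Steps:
D = -35758
(49104 + 32606)*(33278 + D) = (49104 + 32606)*(33278 - 35758) = 81710*(-2480) = -202640800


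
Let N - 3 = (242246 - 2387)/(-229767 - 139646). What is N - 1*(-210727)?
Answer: 77846161631/369413 ≈ 2.1073e+5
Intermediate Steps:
N = 868380/369413 (N = 3 + (242246 - 2387)/(-229767 - 139646) = 3 + 239859/(-369413) = 3 + 239859*(-1/369413) = 3 - 239859/369413 = 868380/369413 ≈ 2.3507)
N - 1*(-210727) = 868380/369413 - 1*(-210727) = 868380/369413 + 210727 = 77846161631/369413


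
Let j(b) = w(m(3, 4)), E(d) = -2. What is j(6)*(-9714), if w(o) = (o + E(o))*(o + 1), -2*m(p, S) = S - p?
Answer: 24285/2 ≈ 12143.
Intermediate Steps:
m(p, S) = p/2 - S/2 (m(p, S) = -(S - p)/2 = p/2 - S/2)
w(o) = (1 + o)*(-2 + o) (w(o) = (o - 2)*(o + 1) = (-2 + o)*(1 + o) = (1 + o)*(-2 + o))
j(b) = -5/4 (j(b) = -2 + ((1/2)*3 - 1/2*4)**2 - ((1/2)*3 - 1/2*4) = -2 + (3/2 - 2)**2 - (3/2 - 2) = -2 + (-1/2)**2 - 1*(-1/2) = -2 + 1/4 + 1/2 = -5/4)
j(6)*(-9714) = -5/4*(-9714) = 24285/2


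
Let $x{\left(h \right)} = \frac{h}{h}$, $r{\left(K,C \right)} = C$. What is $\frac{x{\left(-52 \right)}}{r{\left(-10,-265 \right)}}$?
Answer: $- \frac{1}{265} \approx -0.0037736$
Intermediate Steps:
$x{\left(h \right)} = 1$
$\frac{x{\left(-52 \right)}}{r{\left(-10,-265 \right)}} = 1 \frac{1}{-265} = 1 \left(- \frac{1}{265}\right) = - \frac{1}{265}$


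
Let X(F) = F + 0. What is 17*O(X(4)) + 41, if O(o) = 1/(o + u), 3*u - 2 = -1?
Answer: 584/13 ≈ 44.923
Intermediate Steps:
u = ⅓ (u = ⅔ + (⅓)*(-1) = ⅔ - ⅓ = ⅓ ≈ 0.33333)
X(F) = F
O(o) = 1/(⅓ + o) (O(o) = 1/(o + ⅓) = 1/(⅓ + o))
17*O(X(4)) + 41 = 17*(3/(1 + 3*4)) + 41 = 17*(3/(1 + 12)) + 41 = 17*(3/13) + 41 = 51/13 + 41 = 584/13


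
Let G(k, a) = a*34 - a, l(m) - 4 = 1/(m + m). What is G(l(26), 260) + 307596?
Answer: 316176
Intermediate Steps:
l(m) = 4 + 1/(2*m) (l(m) = 4 + 1/(m + m) = 4 + 1/(2*m))
G(k, a) = 33*a (G(k, a) = 34*a - a = 33*a)
G(l(26), 260) + 307596 = 33*260 + 307596 = 8580 + 307596 = 316176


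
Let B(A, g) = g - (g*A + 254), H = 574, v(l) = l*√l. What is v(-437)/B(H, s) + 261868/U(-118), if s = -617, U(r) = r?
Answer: -130934/59 - 437*I*√437/353287 ≈ -2219.2 - 0.025858*I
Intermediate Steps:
v(l) = l^(3/2)
B(A, g) = -254 + g - A*g (B(A, g) = g - (A*g + 254) = g - (254 + A*g) = g + (-254 - A*g) = -254 + g - A*g)
v(-437)/B(H, s) + 261868/U(-118) = (-437)^(3/2)/(-254 - 617 - 1*574*(-617)) + 261868/(-118) = (-437*I*√437)/(-254 - 617 + 354158) + 261868*(-1/118) = -437*I*√437/353287 - 130934/59 = -130934/59 - 437*I*√437/353287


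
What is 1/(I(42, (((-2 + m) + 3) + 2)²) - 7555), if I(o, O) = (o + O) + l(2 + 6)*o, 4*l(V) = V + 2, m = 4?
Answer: -1/7359 ≈ -0.00013589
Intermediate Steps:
l(V) = ½ + V/4 (l(V) = (V + 2)/4 = (2 + V)/4 = ½ + V/4)
I(o, O) = O + 7*o/2 (I(o, O) = (o + O) + (½ + (2 + 6)/4)*o = (O + o) + (½ + (¼)*8)*o = (O + o) + (½ + 2)*o = (O + o) + 5*o/2 = O + 7*o/2)
1/(I(42, (((-2 + m) + 3) + 2)²) - 7555) = 1/(((((-2 + 4) + 3) + 2)² + (7/2)*42) - 7555) = 1/((((2 + 3) + 2)² + 147) - 7555) = 1/(((5 + 2)² + 147) - 7555) = 1/((7² + 147) - 7555) = 1/((49 + 147) - 7555) = 1/(196 - 7555) = 1/(-7359) = -1/7359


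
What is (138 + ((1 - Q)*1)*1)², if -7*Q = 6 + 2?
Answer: 962361/49 ≈ 19640.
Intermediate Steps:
Q = -8/7 (Q = -(6 + 2)/7 = -⅐*8 = -8/7 ≈ -1.1429)
(138 + ((1 - Q)*1)*1)² = (138 + ((1 - 1*(-8/7))*1)*1)² = (138 + ((1 + 8/7)*1)*1)² = (138 + ((15/7)*1)*1)² = (138 + (15/7)*1)² = (138 + 15/7)² = (981/7)² = 962361/49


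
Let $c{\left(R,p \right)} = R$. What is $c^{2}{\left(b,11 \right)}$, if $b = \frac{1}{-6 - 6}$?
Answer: $\frac{1}{144} \approx 0.0069444$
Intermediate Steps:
$b = - \frac{1}{12}$ ($b = \frac{1}{-12} = - \frac{1}{12} \approx -0.083333$)
$c^{2}{\left(b,11 \right)} = \left(- \frac{1}{12}\right)^{2} = \frac{1}{144}$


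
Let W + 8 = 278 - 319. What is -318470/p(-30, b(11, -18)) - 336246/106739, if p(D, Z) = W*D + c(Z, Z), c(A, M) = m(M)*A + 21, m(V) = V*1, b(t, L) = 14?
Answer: -34560416332/180068693 ≈ -191.93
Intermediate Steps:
m(V) = V
c(A, M) = 21 + A*M (c(A, M) = M*A + 21 = A*M + 21 = 21 + A*M)
W = -49 (W = -8 + (278 - 319) = -8 - 41 = -49)
p(D, Z) = 21 + Z² - 49*D (p(D, Z) = -49*D + (21 + Z*Z) = -49*D + (21 + Z²) = 21 + Z² - 49*D)
-318470/p(-30, b(11, -18)) - 336246/106739 = -318470/(21 + 14² - 49*(-30)) - 336246/106739 = -318470/(21 + 196 + 1470) - 336246*1/106739 = -318470/1687 - 336246/106739 = -34560416332/180068693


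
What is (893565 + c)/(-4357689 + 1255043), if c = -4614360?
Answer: 3720795/3102646 ≈ 1.1992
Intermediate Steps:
(893565 + c)/(-4357689 + 1255043) = (893565 - 4614360)/(-4357689 + 1255043) = -3720795/(-3102646) = -3720795*(-1/3102646) = 3720795/3102646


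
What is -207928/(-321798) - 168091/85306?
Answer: -18176920825/13725650094 ≈ -1.3243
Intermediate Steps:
-207928/(-321798) - 168091/85306 = -207928*(-1/321798) - 168091*1/85306 = 103964/160899 - 168091/85306 = -18176920825/13725650094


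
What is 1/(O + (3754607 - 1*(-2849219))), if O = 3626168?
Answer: 1/10229994 ≈ 9.7752e-8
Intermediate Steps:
1/(O + (3754607 - 1*(-2849219))) = 1/(3626168 + (3754607 - 1*(-2849219))) = 1/(3626168 + (3754607 + 2849219)) = 1/(3626168 + 6603826) = 1/10229994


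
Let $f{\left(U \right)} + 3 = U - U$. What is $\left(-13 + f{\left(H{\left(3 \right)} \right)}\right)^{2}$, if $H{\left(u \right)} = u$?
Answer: $256$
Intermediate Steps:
$f{\left(U \right)} = -3$ ($f{\left(U \right)} = -3 + \left(U - U\right) = -3 + 0 = -3$)
$\left(-13 + f{\left(H{\left(3 \right)} \right)}\right)^{2} = \left(-13 - 3\right)^{2} = \left(-16\right)^{2} = 256$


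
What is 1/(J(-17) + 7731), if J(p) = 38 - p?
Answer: 1/7786 ≈ 0.00012844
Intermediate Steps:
1/(J(-17) + 7731) = 1/((38 - 1*(-17)) + 7731) = 1/((38 + 17) + 7731) = 1/(55 + 7731) = 1/7786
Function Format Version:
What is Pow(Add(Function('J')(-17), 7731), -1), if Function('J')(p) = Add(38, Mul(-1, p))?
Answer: Rational(1, 7786) ≈ 0.00012844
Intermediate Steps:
Pow(Add(Function('J')(-17), 7731), -1) = Pow(Add(Add(38, Mul(-1, -17)), 7731), -1) = Pow(Add(Add(38, 17), 7731), -1) = Pow(Add(55, 7731), -1) = Pow(7786, -1) = Rational(1, 7786)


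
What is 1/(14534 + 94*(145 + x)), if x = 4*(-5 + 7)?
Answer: 1/28916 ≈ 3.4583e-5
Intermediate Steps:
x = 8 (x = 4*2 = 8)
1/(14534 + 94*(145 + x)) = 1/(14534 + 94*(145 + 8)) = 1/(14534 + 94*153) = 1/(14534 + 14382) = 1/28916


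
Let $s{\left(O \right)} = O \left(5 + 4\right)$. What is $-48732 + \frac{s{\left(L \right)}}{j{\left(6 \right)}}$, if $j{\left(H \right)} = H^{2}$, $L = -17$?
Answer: $- \frac{194945}{4} \approx -48736.0$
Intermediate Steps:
$s{\left(O \right)} = 9 O$ ($s{\left(O \right)} = O 9 = 9 O$)
$-48732 + \frac{s{\left(L \right)}}{j{\left(6 \right)}} = -48732 + \frac{9 \left(-17\right)}{6^{2}} = -48732 + \frac{1}{36} \left(-153\right) = -48732 - \frac{17}{4} = - \frac{194945}{4}$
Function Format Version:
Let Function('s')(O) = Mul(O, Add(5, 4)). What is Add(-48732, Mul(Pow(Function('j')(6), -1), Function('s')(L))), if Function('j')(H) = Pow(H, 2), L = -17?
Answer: Rational(-194945, 4) ≈ -48736.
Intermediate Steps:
Function('s')(O) = Mul(9, O) (Function('s')(O) = Mul(O, 9) = Mul(9, O))
Add(-48732, Mul(Pow(Function('j')(6), -1), Function('s')(L))) = Add(-48732, Mul(Pow(Pow(6, 2), -1), Mul(9, -17))) = Add(-48732, Mul(Pow(36, -1), -153)) = Add(-48732, Mul(Rational(1, 36), -153)) = Add(-48732, Rational(-17, 4)) = Rational(-194945, 4)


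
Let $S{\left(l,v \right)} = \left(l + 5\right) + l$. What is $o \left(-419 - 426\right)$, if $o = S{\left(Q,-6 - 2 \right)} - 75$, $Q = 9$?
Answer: $43940$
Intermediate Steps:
$S{\left(l,v \right)} = 5 + 2 l$ ($S{\left(l,v \right)} = \left(5 + l\right) + l = 5 + 2 l$)
$o = -52$ ($o = \left(5 + 2 \cdot 9\right) - 75 = \left(5 + 18\right) - 75 = 23 - 75 = -52$)
$o \left(-419 - 426\right) = - 52 \left(-419 - 426\right) = \left(-52\right) \left(-845\right) = 43940$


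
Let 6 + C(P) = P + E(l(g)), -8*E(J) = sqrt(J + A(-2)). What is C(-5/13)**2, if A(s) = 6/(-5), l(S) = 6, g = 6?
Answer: 276067/6760 + 83*sqrt(30)/130 ≈ 44.335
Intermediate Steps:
A(s) = -6/5 (A(s) = 6*(-1/5) = -6/5)
E(J) = -sqrt(-6/5 + J)/8 (E(J) = -sqrt(J - 6/5)/8 = -sqrt(-6/5 + J)/8)
C(P) = -6 + P - sqrt(30)/20 (C(P) = -6 + (P - sqrt(-30 + 25*6)/40) = -6 + (P - sqrt(-30 + 150)/40) = -6 + (P - sqrt(30)/20) = -6 + P - sqrt(30)/20)
C(-5/13)**2 = (-6 - 5/13 - sqrt(30)/20)**2 = (-83/13 - sqrt(30)/20)**2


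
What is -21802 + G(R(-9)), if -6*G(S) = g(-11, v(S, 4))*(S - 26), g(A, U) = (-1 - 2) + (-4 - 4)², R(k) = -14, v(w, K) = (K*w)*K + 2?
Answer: -64186/3 ≈ -21395.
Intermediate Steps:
v(w, K) = 2 + w*K² (v(w, K) = w*K² + 2 = 2 + w*K²)
g(A, U) = 61 (g(A, U) = -3 + (-8)² = -3 + 64 = 61)
G(S) = 793/3 - 61*S/6 (G(S) = -61*(S - 26)/6 = -61*(-26 + S)/6 = -(-1586 + 61*S)/6 = 793/3 - 61*S/6)
-21802 + G(R(-9)) = -21802 + (793/3 - 61/6*(-14)) = -21802 + (793/3 + 427/3) = -21802 + 1220/3 = -64186/3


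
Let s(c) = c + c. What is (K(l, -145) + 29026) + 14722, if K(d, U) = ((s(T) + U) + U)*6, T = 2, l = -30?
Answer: 42032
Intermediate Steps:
s(c) = 2*c
K(d, U) = 24 + 12*U (K(d, U) = ((2*2 + U) + U)*6 = ((4 + U) + U)*6 = (4 + 2*U)*6 = 24 + 12*U)
(K(l, -145) + 29026) + 14722 = ((24 + 12*(-145)) + 29026) + 14722 = ((24 - 1740) + 29026) + 14722 = (-1716 + 29026) + 14722 = 27310 + 14722 = 42032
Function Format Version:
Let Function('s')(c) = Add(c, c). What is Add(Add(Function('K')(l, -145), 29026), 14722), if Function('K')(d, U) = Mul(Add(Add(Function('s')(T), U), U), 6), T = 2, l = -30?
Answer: 42032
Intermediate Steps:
Function('s')(c) = Mul(2, c)
Function('K')(d, U) = Add(24, Mul(12, U)) (Function('K')(d, U) = Mul(Add(Add(Mul(2, 2), U), U), 6) = Mul(Add(Add(4, U), U), 6) = Mul(Add(4, Mul(2, U)), 6) = Add(24, Mul(12, U)))
Add(Add(Function('K')(l, -145), 29026), 14722) = Add(Add(Add(24, Mul(12, -145)), 29026), 14722) = Add(Add(Add(24, -1740), 29026), 14722) = Add(Add(-1716, 29026), 14722) = Add(27310, 14722) = 42032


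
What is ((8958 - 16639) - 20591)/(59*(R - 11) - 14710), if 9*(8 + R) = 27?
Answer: 4712/2609 ≈ 1.8061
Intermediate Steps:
R = -5 (R = -8 + (⅑)*27 = -8 + 3 = -5)
((8958 - 16639) - 20591)/(59*(R - 11) - 14710) = ((8958 - 16639) - 20591)/(59*(-5 - 11) - 14710) = (-7681 - 20591)/(59*(-16) - 14710) = -28272/(-944 - 14710) = -28272/(-15654) = -28272*(-1/15654) = 4712/2609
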